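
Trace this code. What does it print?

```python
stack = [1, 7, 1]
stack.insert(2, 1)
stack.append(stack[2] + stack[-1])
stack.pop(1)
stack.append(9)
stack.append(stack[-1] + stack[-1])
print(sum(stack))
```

insert 1 at 2 → [1, 7, 1, 1]
append stack[2]+stack[-1] = 1+1 = 2 → [1, 7, 1, 1, 2]
pop(1) removes 7 → [1, 1, 1, 2]
append 9 → [1, 1, 1, 2, 9]
append stack[-1]+stack[-1] = 9+9 = 18 → [1, 1, 1, 2, 9, 18]
sum = 32

32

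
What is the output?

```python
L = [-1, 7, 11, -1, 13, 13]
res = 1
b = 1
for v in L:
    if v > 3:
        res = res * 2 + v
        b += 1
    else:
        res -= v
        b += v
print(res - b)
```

172

v=-1: not >3, res = 1-(-1) = 2; b=0
v=7: >3, res = 2*2+7 = 11; b=1
v=11: >3, res = 11*2+11 = 33; b=2
v=-1: not >3, res = 33-(-1) = 34; b=1
v=13: >3, res = 34*2+13 = 81; b=2
v=13: >3, res = 81*2+13 = 175; b=3
res-b = 175-3 = 172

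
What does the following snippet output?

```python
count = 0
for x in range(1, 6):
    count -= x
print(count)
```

-15

x=1: count = 0-1 = -1
x=2: count = (-1)-2 = -3
x=3: count = (-3)-3 = -6
x=4: count = (-6)-4 = -10
x=5: count = (-10)-5 = -15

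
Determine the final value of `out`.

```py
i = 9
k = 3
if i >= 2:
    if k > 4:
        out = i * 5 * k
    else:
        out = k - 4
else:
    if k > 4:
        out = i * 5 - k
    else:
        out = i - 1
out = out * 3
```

-3

i=9, k=3
i >= 2 is True; k > 4 is False
→ out = k - 4 = -1
out = (-1)*3 = -3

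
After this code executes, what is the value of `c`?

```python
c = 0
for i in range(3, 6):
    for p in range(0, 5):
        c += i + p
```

90

i=3,p=0: c = 0+3 = 3
i=3,p=1: c = 3+4 = 7
i=3,p=2: c = 7+5 = 12
i=3,p=3: c = 12+6 = 18
i=3,p=4: c = 18+7 = 25
i=4,p=0: c = 25+4 = 29
i=4,p=1: c = 29+5 = 34
i=4,p=2: c = 34+6 = 40
i=4,p=3: c = 40+7 = 47
i=4,p=4: c = 47+8 = 55
i=5,p=0: c = 55+5 = 60
i=5,p=1: c = 60+6 = 66
i=5,p=2: c = 66+7 = 73
i=5,p=3: c = 73+8 = 81
i=5,p=4: c = 81+9 = 90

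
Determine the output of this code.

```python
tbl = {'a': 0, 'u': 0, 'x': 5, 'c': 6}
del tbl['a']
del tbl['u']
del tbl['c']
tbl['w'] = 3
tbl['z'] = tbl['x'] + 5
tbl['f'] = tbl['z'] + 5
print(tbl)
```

del 'a' → {'u': 0, 'x': 5, 'c': 6}
del 'u' → {'x': 5, 'c': 6}
del 'c' → {'x': 5}
tbl['w'] = 3 → {'x': 5, 'w': 3}
tbl['z'] = tbl['x']+5 = 10 → {'x': 5, 'w': 3, 'z': 10}
tbl['f'] = tbl['z']+5 = 15 → {'x': 5, 'w': 3, 'z': 10, 'f': 15}

{'x': 5, 'w': 3, 'z': 10, 'f': 15}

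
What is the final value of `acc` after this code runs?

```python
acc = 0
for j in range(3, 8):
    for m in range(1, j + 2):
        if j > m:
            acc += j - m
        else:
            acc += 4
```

j=3,m=1: 3>1, acc = 0+2 = 2
j=3,m=2: 3>2, acc = 2+1 = 3
j=3,m=3: not 3>3, acc = 3+4 = 7
j=3,m=4: not 3>4, acc = 7+4 = 11
j=4,m=1: 4>1, acc = 11+3 = 14
j=4,m=2: 4>2, acc = 14+2 = 16
j=4,m=3: 4>3, acc = 16+1 = 17
j=4,m=4: not 4>4, acc = 17+4 = 21
j=4,m=5: not 4>5, acc = 21+4 = 25
j=5,m=1: 5>1, acc = 25+4 = 29
j=5,m=2: 5>2, acc = 29+3 = 32
j=5,m=3: 5>3, acc = 32+2 = 34
j=5,m=4: 5>4, acc = 34+1 = 35
j=5,m=5: not 5>5, acc = 35+4 = 39
j=5,m=6: not 5>6, acc = 39+4 = 43
j=6,m=1: 6>1, acc = 43+5 = 48
j=6,m=2: 6>2, acc = 48+4 = 52
j=6,m=3: 6>3, acc = 52+3 = 55
j=6,m=4: 6>4, acc = 55+2 = 57
j=6,m=5: 6>5, acc = 57+1 = 58
j=6,m=6: not 6>6, acc = 58+4 = 62
j=6,m=7: not 6>7, acc = 62+4 = 66
j=7,m=1: 7>1, acc = 66+6 = 72
j=7,m=2: 7>2, acc = 72+5 = 77
j=7,m=3: 7>3, acc = 77+4 = 81
j=7,m=4: 7>4, acc = 81+3 = 84
j=7,m=5: 7>5, acc = 84+2 = 86
j=7,m=6: 7>6, acc = 86+1 = 87
j=7,m=7: not 7>7, acc = 87+4 = 91
j=7,m=8: not 7>8, acc = 91+4 = 95

95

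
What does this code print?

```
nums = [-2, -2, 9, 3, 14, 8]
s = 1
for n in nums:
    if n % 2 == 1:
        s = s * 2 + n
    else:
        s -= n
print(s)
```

n=-2: not odd, s = 1-(-2) = 3
n=-2: not odd, s = 3-(-2) = 5
n=9: odd, s = 5*2+9 = 19
n=3: odd, s = 19*2+3 = 41
n=14: not odd, s = 41-14 = 27
n=8: not odd, s = 27-8 = 19

19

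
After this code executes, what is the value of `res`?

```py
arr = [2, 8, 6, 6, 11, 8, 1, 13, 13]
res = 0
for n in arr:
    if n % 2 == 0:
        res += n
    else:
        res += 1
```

34

n=2: even, res = 0+2 = 2
n=8: even, res = 2+8 = 10
n=6: even, res = 10+6 = 16
n=6: even, res = 16+6 = 22
n=11: not even, res = 22+1 = 23
n=8: even, res = 23+8 = 31
n=1: not even, res = 31+1 = 32
n=13: not even, res = 32+1 = 33
n=13: not even, res = 33+1 = 34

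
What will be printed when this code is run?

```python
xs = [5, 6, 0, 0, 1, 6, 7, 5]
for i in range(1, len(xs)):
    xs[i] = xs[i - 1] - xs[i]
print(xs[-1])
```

-20

i=1: xs[1] = 5-6 = -1 → [5, -1, 0, 0, 1, 6, 7, 5]
i=2: xs[2] = (-1)-0 = -1 → [5, -1, -1, 0, 1, 6, 7, 5]
i=3: xs[3] = (-1)-0 = -1 → [5, -1, -1, -1, 1, 6, 7, 5]
i=4: xs[4] = (-1)-1 = -2 → [5, -1, -1, -1, -2, 6, 7, 5]
i=5: xs[5] = (-2)-6 = -8 → [5, -1, -1, -1, -2, -8, 7, 5]
i=6: xs[6] = (-8)-7 = -15 → [5, -1, -1, -1, -2, -8, -15, 5]
i=7: xs[7] = (-15)-5 = -20 → [5, -1, -1, -1, -2, -8, -15, -20]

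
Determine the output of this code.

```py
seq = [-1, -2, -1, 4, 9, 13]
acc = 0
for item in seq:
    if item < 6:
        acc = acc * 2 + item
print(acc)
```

item=-1: <6, acc = 0*2+(-1) = -1
item=-2: <6, acc = (-1)*2+(-2) = -4
item=-1: <6, acc = (-4)*2+(-1) = -9
item=4: <6, acc = (-9)*2+4 = -14
item=9: not <6
item=13: not <6

-14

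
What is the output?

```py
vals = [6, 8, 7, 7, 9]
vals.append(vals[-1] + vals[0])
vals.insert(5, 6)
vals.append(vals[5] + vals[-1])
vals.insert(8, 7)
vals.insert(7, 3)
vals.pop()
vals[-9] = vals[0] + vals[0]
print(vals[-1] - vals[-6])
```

14

append vals[-1]+vals[0] = 9+6 = 15 → [6, 8, 7, 7, 9, 15]
insert 6 at 5 → [6, 8, 7, 7, 9, 6, 15]
append vals[5]+vals[-1] = 6+15 = 21 → [6, 8, 7, 7, 9, 6, 15, 21]
insert 7 at 8 → [6, 8, 7, 7, 9, 6, 15, 21, 7]
insert 3 at 7 → [6, 8, 7, 7, 9, 6, 15, 3, 21, 7]
pop() removes 7 → [6, 8, 7, 7, 9, 6, 15, 3, 21]
vals[-9] = vals[0]+vals[0] = 6+6 = 12 → [12, 8, 7, 7, 9, 6, 15, 3, 21]
vals[-1]-vals[-6] = 21-7 = 14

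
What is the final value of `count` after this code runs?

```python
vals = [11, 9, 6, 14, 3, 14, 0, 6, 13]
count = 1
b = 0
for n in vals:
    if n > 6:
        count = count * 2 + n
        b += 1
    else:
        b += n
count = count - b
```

n=11: >6, count = 1*2+11 = 13; b=1
n=9: >6, count = 13*2+9 = 35; b=2
n=6: not >6; b=8
n=14: >6, count = 35*2+14 = 84; b=9
n=3: not >6; b=12
n=14: >6, count = 84*2+14 = 182; b=13
n=0: not >6; b=13
n=6: not >6; b=19
n=13: >6, count = 182*2+13 = 377; b=20
count-b = 377-20 = 357

357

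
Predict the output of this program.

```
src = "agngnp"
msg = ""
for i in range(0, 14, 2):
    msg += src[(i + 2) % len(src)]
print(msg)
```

nnannan

i=0: add src[2]='n' → 'n'
i=2: add src[4]='n' → 'nn'
i=4: add src[0]='a' → 'nna'
i=6: add src[2]='n' → 'nnan'
i=8: add src[4]='n' → 'nnann'
i=10: add src[0]='a' → 'nnanna'
i=12: add src[2]='n' → 'nnannan'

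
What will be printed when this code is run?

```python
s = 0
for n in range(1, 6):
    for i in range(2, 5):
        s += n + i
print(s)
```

90

n=1,i=2: s = 0+3 = 3
n=1,i=3: s = 3+4 = 7
n=1,i=4: s = 7+5 = 12
n=2,i=2: s = 12+4 = 16
n=2,i=3: s = 16+5 = 21
n=2,i=4: s = 21+6 = 27
n=3,i=2: s = 27+5 = 32
n=3,i=3: s = 32+6 = 38
n=3,i=4: s = 38+7 = 45
n=4,i=2: s = 45+6 = 51
n=4,i=3: s = 51+7 = 58
n=4,i=4: s = 58+8 = 66
n=5,i=2: s = 66+7 = 73
n=5,i=3: s = 73+8 = 81
n=5,i=4: s = 81+9 = 90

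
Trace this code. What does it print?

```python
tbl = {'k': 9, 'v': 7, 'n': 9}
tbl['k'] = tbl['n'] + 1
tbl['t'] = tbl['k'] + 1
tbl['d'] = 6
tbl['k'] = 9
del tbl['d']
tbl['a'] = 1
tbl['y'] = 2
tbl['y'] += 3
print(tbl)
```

tbl['k'] = tbl['n']+1 = 10 → {'k': 10, 'v': 7, 'n': 9}
tbl['t'] = tbl['k']+1 = 11 → {'k': 10, 'v': 7, 'n': 9, 't': 11}
tbl['d'] = 6 → {'k': 10, 'v': 7, 'n': 9, 't': 11, 'd': 6}
tbl['k'] = 9 → {'k': 9, 'v': 7, 'n': 9, 't': 11, 'd': 6}
del 'd' → {'k': 9, 'v': 7, 'n': 9, 't': 11}
tbl['a'] = 1 → {'k': 9, 'v': 7, 'n': 9, 't': 11, 'a': 1}
tbl['y'] = 2 → {'k': 9, 'v': 7, 'n': 9, 't': 11, 'a': 1, 'y': 2}
tbl['y'] = 2+3 = 5 → {'k': 9, 'v': 7, 'n': 9, 't': 11, 'a': 1, 'y': 5}

{'k': 9, 'v': 7, 'n': 9, 't': 11, 'a': 1, 'y': 5}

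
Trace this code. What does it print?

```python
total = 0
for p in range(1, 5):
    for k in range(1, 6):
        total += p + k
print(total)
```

110

p=1,k=1: total = 0+2 = 2
p=1,k=2: total = 2+3 = 5
p=1,k=3: total = 5+4 = 9
p=1,k=4: total = 9+5 = 14
p=1,k=5: total = 14+6 = 20
p=2,k=1: total = 20+3 = 23
p=2,k=2: total = 23+4 = 27
p=2,k=3: total = 27+5 = 32
p=2,k=4: total = 32+6 = 38
p=2,k=5: total = 38+7 = 45
p=3,k=1: total = 45+4 = 49
p=3,k=2: total = 49+5 = 54
p=3,k=3: total = 54+6 = 60
p=3,k=4: total = 60+7 = 67
p=3,k=5: total = 67+8 = 75
p=4,k=1: total = 75+5 = 80
p=4,k=2: total = 80+6 = 86
p=4,k=3: total = 86+7 = 93
p=4,k=4: total = 93+8 = 101
p=4,k=5: total = 101+9 = 110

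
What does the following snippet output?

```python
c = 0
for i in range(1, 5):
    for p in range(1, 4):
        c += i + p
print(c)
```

54

i=1,p=1: c = 0+2 = 2
i=1,p=2: c = 2+3 = 5
i=1,p=3: c = 5+4 = 9
i=2,p=1: c = 9+3 = 12
i=2,p=2: c = 12+4 = 16
i=2,p=3: c = 16+5 = 21
i=3,p=1: c = 21+4 = 25
i=3,p=2: c = 25+5 = 30
i=3,p=3: c = 30+6 = 36
i=4,p=1: c = 36+5 = 41
i=4,p=2: c = 41+6 = 47
i=4,p=3: c = 47+7 = 54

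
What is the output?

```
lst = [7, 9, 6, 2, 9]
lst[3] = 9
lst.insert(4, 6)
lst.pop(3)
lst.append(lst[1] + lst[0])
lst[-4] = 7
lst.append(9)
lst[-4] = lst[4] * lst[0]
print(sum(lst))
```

120

lst[3] = 9 → [7, 9, 6, 9, 9]
insert 6 at 4 → [7, 9, 6, 9, 6, 9]
pop(3) removes 9 → [7, 9, 6, 6, 9]
append lst[1]+lst[0] = 9+7 = 16 → [7, 9, 6, 6, 9, 16]
lst[-4] = 7 → [7, 9, 7, 6, 9, 16]
append 9 → [7, 9, 7, 6, 9, 16, 9]
lst[-4] = lst[4]*lst[0] = 9*7 = 63 → [7, 9, 7, 63, 9, 16, 9]
sum = 120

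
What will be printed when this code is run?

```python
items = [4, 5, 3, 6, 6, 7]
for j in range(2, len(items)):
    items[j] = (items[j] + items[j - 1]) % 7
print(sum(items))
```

22

j=2: items[2] = (3+5)%7 = 1 → [4, 5, 1, 6, 6, 7]
j=3: items[3] = (6+1)%7 = 0 → [4, 5, 1, 0, 6, 7]
j=4: items[4] = (6+0)%7 = 6 → [4, 5, 1, 0, 6, 7]
j=5: items[5] = (7+6)%7 = 6 → [4, 5, 1, 0, 6, 6]
sum = 22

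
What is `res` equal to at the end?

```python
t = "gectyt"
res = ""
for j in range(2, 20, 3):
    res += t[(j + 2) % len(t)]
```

'yeyeye'

j=2: add t[4]='y' → 'y'
j=5: add t[1]='e' → 'ye'
j=8: add t[4]='y' → 'yey'
j=11: add t[1]='e' → 'yeye'
j=14: add t[4]='y' → 'yeyey'
j=17: add t[1]='e' → 'yeyeye'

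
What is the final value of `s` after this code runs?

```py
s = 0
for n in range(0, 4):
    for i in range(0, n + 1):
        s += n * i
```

25

n=0,i=0: s = 0+0 = 0
n=1,i=0: s = 0+0 = 0
n=1,i=1: s = 0+1 = 1
n=2,i=0: s = 1+0 = 1
n=2,i=1: s = 1+2 = 3
n=2,i=2: s = 3+4 = 7
n=3,i=0: s = 7+0 = 7
n=3,i=1: s = 7+3 = 10
n=3,i=2: s = 10+6 = 16
n=3,i=3: s = 16+9 = 25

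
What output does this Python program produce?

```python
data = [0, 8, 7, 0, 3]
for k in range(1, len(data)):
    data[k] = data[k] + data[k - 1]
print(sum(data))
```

56

k=1: data[1] = 8+0 = 8 → [0, 8, 7, 0, 3]
k=2: data[2] = 7+8 = 15 → [0, 8, 15, 0, 3]
k=3: data[3] = 0+15 = 15 → [0, 8, 15, 15, 3]
k=4: data[4] = 3+15 = 18 → [0, 8, 15, 15, 18]
sum = 56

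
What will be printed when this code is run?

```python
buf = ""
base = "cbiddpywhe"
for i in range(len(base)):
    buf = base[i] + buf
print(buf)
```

ehwypddibc

i=0: prepend 'c' → 'c'
i=1: prepend 'b' → 'bc'
i=2: prepend 'i' → 'ibc'
i=3: prepend 'd' → 'dibc'
i=4: prepend 'd' → 'ddibc'
i=5: prepend 'p' → 'pddibc'
i=6: prepend 'y' → 'ypddibc'
i=7: prepend 'w' → 'wypddibc'
i=8: prepend 'h' → 'hwypddibc'
i=9: prepend 'e' → 'ehwypddibc'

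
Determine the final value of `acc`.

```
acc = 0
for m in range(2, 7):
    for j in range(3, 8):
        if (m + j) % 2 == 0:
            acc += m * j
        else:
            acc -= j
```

175

m=2,j=3: odd sum, acc = 0-3 = -3
m=2,j=4: even sum, acc = (-3)+8 = 5
m=2,j=5: odd sum, acc = 5-5 = 0
m=2,j=6: even sum, acc = 0+12 = 12
m=2,j=7: odd sum, acc = 12-7 = 5
m=3,j=3: even sum, acc = 5+9 = 14
m=3,j=4: odd sum, acc = 14-4 = 10
m=3,j=5: even sum, acc = 10+15 = 25
m=3,j=6: odd sum, acc = 25-6 = 19
m=3,j=7: even sum, acc = 19+21 = 40
m=4,j=3: odd sum, acc = 40-3 = 37
m=4,j=4: even sum, acc = 37+16 = 53
m=4,j=5: odd sum, acc = 53-5 = 48
m=4,j=6: even sum, acc = 48+24 = 72
m=4,j=7: odd sum, acc = 72-7 = 65
m=5,j=3: even sum, acc = 65+15 = 80
m=5,j=4: odd sum, acc = 80-4 = 76
m=5,j=5: even sum, acc = 76+25 = 101
m=5,j=6: odd sum, acc = 101-6 = 95
m=5,j=7: even sum, acc = 95+35 = 130
m=6,j=3: odd sum, acc = 130-3 = 127
m=6,j=4: even sum, acc = 127+24 = 151
m=6,j=5: odd sum, acc = 151-5 = 146
m=6,j=6: even sum, acc = 146+36 = 182
m=6,j=7: odd sum, acc = 182-7 = 175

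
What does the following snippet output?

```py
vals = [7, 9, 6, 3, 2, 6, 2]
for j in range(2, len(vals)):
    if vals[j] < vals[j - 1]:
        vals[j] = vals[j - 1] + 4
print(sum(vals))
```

121

j=2: 6<9, vals[2] = 9+4 = 13 → [7, 9, 13, 3, 2, 6, 2]
j=3: 3<13, vals[3] = 13+4 = 17 → [7, 9, 13, 17, 2, 6, 2]
j=4: 2<17, vals[4] = 17+4 = 21 → [7, 9, 13, 17, 21, 6, 2]
j=5: 6<21, vals[5] = 21+4 = 25 → [7, 9, 13, 17, 21, 25, 2]
j=6: 2<25, vals[6] = 25+4 = 29 → [7, 9, 13, 17, 21, 25, 29]
sum = 121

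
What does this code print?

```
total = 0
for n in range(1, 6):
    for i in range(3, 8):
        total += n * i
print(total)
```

n=1,i=3: total = 0+3 = 3
n=1,i=4: total = 3+4 = 7
n=1,i=5: total = 7+5 = 12
n=1,i=6: total = 12+6 = 18
n=1,i=7: total = 18+7 = 25
n=2,i=3: total = 25+6 = 31
n=2,i=4: total = 31+8 = 39
n=2,i=5: total = 39+10 = 49
n=2,i=6: total = 49+12 = 61
n=2,i=7: total = 61+14 = 75
n=3,i=3: total = 75+9 = 84
n=3,i=4: total = 84+12 = 96
n=3,i=5: total = 96+15 = 111
n=3,i=6: total = 111+18 = 129
n=3,i=7: total = 129+21 = 150
n=4,i=3: total = 150+12 = 162
n=4,i=4: total = 162+16 = 178
n=4,i=5: total = 178+20 = 198
n=4,i=6: total = 198+24 = 222
n=4,i=7: total = 222+28 = 250
n=5,i=3: total = 250+15 = 265
n=5,i=4: total = 265+20 = 285
n=5,i=5: total = 285+25 = 310
n=5,i=6: total = 310+30 = 340
n=5,i=7: total = 340+35 = 375

375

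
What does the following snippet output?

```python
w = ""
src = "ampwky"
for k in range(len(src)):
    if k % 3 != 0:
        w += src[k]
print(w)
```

mpky

k=0: skip
k=1: add 'm' → 'm'
k=2: add 'p' → 'mp'
k=3: skip
k=4: add 'k' → 'mpk'
k=5: add 'y' → 'mpky'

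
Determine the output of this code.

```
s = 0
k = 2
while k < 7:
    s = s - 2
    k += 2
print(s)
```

-6

k=2: s = 0-2 = -2
k=4: s = (-2)-2 = -4
k=6: s = (-4)-2 = -6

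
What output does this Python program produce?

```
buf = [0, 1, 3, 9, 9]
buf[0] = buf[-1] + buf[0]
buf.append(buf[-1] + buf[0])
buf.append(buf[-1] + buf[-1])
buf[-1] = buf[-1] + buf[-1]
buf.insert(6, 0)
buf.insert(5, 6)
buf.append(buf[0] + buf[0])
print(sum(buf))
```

145

buf[0] = buf[-1]+buf[0] = 9+0 = 9 → [9, 1, 3, 9, 9]
append buf[-1]+buf[0] = 9+9 = 18 → [9, 1, 3, 9, 9, 18]
append buf[-1]+buf[-1] = 18+18 = 36 → [9, 1, 3, 9, 9, 18, 36]
buf[-1] = buf[-1]+buf[-1] = 36+36 = 72 → [9, 1, 3, 9, 9, 18, 72]
insert 0 at 6 → [9, 1, 3, 9, 9, 18, 0, 72]
insert 6 at 5 → [9, 1, 3, 9, 9, 6, 18, 0, 72]
append buf[0]+buf[0] = 9+9 = 18 → [9, 1, 3, 9, 9, 6, 18, 0, 72, 18]
sum = 145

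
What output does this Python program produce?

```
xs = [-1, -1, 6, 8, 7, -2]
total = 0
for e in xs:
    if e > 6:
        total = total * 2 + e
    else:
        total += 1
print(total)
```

36

e=-1: not >6, total = 0+1 = 1
e=-1: not >6, total = 1+1 = 2
e=6: not >6, total = 2+1 = 3
e=8: >6, total = 3*2+8 = 14
e=7: >6, total = 14*2+7 = 35
e=-2: not >6, total = 35+1 = 36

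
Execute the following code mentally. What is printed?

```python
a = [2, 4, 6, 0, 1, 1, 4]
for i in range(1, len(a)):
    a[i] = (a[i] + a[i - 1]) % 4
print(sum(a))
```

9

i=1: a[1] = (4+2)%4 = 2 → [2, 2, 6, 0, 1, 1, 4]
i=2: a[2] = (6+2)%4 = 0 → [2, 2, 0, 0, 1, 1, 4]
i=3: a[3] = (0+0)%4 = 0 → [2, 2, 0, 0, 1, 1, 4]
i=4: a[4] = (1+0)%4 = 1 → [2, 2, 0, 0, 1, 1, 4]
i=5: a[5] = (1+1)%4 = 2 → [2, 2, 0, 0, 1, 2, 4]
i=6: a[6] = (4+2)%4 = 2 → [2, 2, 0, 0, 1, 2, 2]
sum = 9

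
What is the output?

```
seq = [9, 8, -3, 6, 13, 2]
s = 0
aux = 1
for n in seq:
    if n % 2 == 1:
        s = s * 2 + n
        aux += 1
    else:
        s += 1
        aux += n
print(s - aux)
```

n=9: odd, s = 0*2+9 = 9; aux=2
n=8: not odd, s = 9+1 = 10; aux=10
n=-3: odd, s = 10*2+(-3) = 17; aux=11
n=6: not odd, s = 17+1 = 18; aux=17
n=13: odd, s = 18*2+13 = 49; aux=18
n=2: not odd, s = 49+1 = 50; aux=20
s-aux = 50-20 = 30

30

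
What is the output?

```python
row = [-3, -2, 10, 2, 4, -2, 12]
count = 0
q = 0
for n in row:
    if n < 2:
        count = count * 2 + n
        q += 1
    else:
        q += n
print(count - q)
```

n=-3: <2, count = 0*2+(-3) = -3; q=1
n=-2: <2, count = (-3)*2+(-2) = -8; q=2
n=10: not <2; q=12
n=2: not <2; q=14
n=4: not <2; q=18
n=-2: <2, count = (-8)*2+(-2) = -18; q=19
n=12: not <2; q=31
count-q = (-18)-31 = -49

-49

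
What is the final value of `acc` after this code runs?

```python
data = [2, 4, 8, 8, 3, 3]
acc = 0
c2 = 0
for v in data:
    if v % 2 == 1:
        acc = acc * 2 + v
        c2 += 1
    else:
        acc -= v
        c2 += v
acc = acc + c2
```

-55

v=2: not odd, acc = 0-2 = -2; c2=2
v=4: not odd, acc = (-2)-4 = -6; c2=6
v=8: not odd, acc = (-6)-8 = -14; c2=14
v=8: not odd, acc = (-14)-8 = -22; c2=22
v=3: odd, acc = (-22)*2+3 = -41; c2=23
v=3: odd, acc = (-41)*2+3 = -79; c2=24
acc+c2 = (-79)+24 = -55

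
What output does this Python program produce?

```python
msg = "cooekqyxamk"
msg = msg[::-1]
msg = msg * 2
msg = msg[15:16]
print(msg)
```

reverse → 'kmaxyqkeooc'
repeat ×2 → 'kmaxyqkeoockmaxyqkeooc'
slice [15:16] → 'y'

y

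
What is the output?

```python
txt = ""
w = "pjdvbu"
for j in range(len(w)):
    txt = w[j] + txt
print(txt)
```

j=0: prepend 'p' → 'p'
j=1: prepend 'j' → 'jp'
j=2: prepend 'd' → 'djp'
j=3: prepend 'v' → 'vdjp'
j=4: prepend 'b' → 'bvdjp'
j=5: prepend 'u' → 'ubvdjp'

ubvdjp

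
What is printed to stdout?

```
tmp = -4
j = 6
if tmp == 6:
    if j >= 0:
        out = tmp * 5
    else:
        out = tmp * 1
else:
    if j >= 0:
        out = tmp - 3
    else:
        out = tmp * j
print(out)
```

tmp=-4, j=6
tmp == 6 is False; j >= 0 is True
→ out = tmp - 3 = -7

-7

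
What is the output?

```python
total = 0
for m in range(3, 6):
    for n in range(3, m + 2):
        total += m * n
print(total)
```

159

m=3,n=3: total = 0+9 = 9
m=3,n=4: total = 9+12 = 21
m=4,n=3: total = 21+12 = 33
m=4,n=4: total = 33+16 = 49
m=4,n=5: total = 49+20 = 69
m=5,n=3: total = 69+15 = 84
m=5,n=4: total = 84+20 = 104
m=5,n=5: total = 104+25 = 129
m=5,n=6: total = 129+30 = 159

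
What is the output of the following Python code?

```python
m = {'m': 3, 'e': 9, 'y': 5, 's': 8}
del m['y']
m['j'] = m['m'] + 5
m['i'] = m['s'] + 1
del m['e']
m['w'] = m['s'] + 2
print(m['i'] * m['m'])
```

27

del 'y' → {'m': 3, 'e': 9, 's': 8}
m['j'] = m['m']+5 = 8 → {'m': 3, 'e': 9, 's': 8, 'j': 8}
m['i'] = m['s']+1 = 9 → {'m': 3, 'e': 9, 's': 8, 'j': 8, 'i': 9}
del 'e' → {'m': 3, 's': 8, 'j': 8, 'i': 9}
m['w'] = m['s']+2 = 10 → {'m': 3, 's': 8, 'j': 8, 'i': 9, 'w': 10}
m['i']*m['m'] = 9*3 = 27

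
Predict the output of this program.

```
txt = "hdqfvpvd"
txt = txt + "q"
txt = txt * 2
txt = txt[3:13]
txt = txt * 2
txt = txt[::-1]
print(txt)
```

+ 'q' → 'hdqfvpvdq'
repeat ×2 → 'hdqfvpvdqhdqfvpvdq'
slice [3:13] → 'fvpvdqhdqf'
repeat ×2 → 'fvpvdqhdqffvpvdqhdqf'
reverse → 'fqdhqdvpvffqdhqdvpvf'

fqdhqdvpvffqdhqdvpvf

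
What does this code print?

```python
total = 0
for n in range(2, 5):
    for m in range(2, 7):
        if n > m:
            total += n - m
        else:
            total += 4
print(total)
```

n=2,m=2: not 2>2, total = 0+4 = 4
n=2,m=3: not 2>3, total = 4+4 = 8
n=2,m=4: not 2>4, total = 8+4 = 12
n=2,m=5: not 2>5, total = 12+4 = 16
n=2,m=6: not 2>6, total = 16+4 = 20
n=3,m=2: 3>2, total = 20+1 = 21
n=3,m=3: not 3>3, total = 21+4 = 25
n=3,m=4: not 3>4, total = 25+4 = 29
n=3,m=5: not 3>5, total = 29+4 = 33
n=3,m=6: not 3>6, total = 33+4 = 37
n=4,m=2: 4>2, total = 37+2 = 39
n=4,m=3: 4>3, total = 39+1 = 40
n=4,m=4: not 4>4, total = 40+4 = 44
n=4,m=5: not 4>5, total = 44+4 = 48
n=4,m=6: not 4>6, total = 48+4 = 52

52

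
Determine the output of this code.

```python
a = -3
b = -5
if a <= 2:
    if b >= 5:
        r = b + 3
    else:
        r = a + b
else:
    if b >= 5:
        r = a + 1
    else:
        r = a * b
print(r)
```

a=-3, b=-5
a <= 2 is True; b >= 5 is False
→ r = a + b = -8

-8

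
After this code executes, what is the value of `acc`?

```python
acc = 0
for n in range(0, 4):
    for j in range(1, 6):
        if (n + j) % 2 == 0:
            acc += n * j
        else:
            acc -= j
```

n=0,j=1: odd sum, acc = 0-1 = -1
n=0,j=2: even sum, acc = (-1)+0 = -1
n=0,j=3: odd sum, acc = (-1)-3 = -4
n=0,j=4: even sum, acc = (-4)+0 = -4
n=0,j=5: odd sum, acc = (-4)-5 = -9
n=1,j=1: even sum, acc = (-9)+1 = -8
n=1,j=2: odd sum, acc = (-8)-2 = -10
n=1,j=3: even sum, acc = (-10)+3 = -7
n=1,j=4: odd sum, acc = (-7)-4 = -11
n=1,j=5: even sum, acc = (-11)+5 = -6
n=2,j=1: odd sum, acc = (-6)-1 = -7
n=2,j=2: even sum, acc = (-7)+4 = -3
n=2,j=3: odd sum, acc = (-3)-3 = -6
n=2,j=4: even sum, acc = (-6)+8 = 2
n=2,j=5: odd sum, acc = 2-5 = -3
n=3,j=1: even sum, acc = (-3)+3 = 0
n=3,j=2: odd sum, acc = 0-2 = -2
n=3,j=3: even sum, acc = (-2)+9 = 7
n=3,j=4: odd sum, acc = 7-4 = 3
n=3,j=5: even sum, acc = 3+15 = 18

18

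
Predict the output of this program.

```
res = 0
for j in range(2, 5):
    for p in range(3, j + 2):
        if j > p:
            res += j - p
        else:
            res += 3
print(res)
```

16

j=2,p=3: not 2>3, res = 0+3 = 3
j=3,p=3: not 3>3, res = 3+3 = 6
j=3,p=4: not 3>4, res = 6+3 = 9
j=4,p=3: 4>3, res = 9+1 = 10
j=4,p=4: not 4>4, res = 10+3 = 13
j=4,p=5: not 4>5, res = 13+3 = 16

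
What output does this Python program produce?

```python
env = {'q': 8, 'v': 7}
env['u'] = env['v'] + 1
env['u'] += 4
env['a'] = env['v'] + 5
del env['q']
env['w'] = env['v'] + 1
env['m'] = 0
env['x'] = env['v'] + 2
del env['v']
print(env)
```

{'u': 12, 'a': 12, 'w': 8, 'm': 0, 'x': 9}

env['u'] = env['v']+1 = 8 → {'q': 8, 'v': 7, 'u': 8}
env['u'] = 8+4 = 12 → {'q': 8, 'v': 7, 'u': 12}
env['a'] = env['v']+5 = 12 → {'q': 8, 'v': 7, 'u': 12, 'a': 12}
del 'q' → {'v': 7, 'u': 12, 'a': 12}
env['w'] = env['v']+1 = 8 → {'v': 7, 'u': 12, 'a': 12, 'w': 8}
env['m'] = 0 → {'v': 7, 'u': 12, 'a': 12, 'w': 8, 'm': 0}
env['x'] = env['v']+2 = 9 → {'v': 7, 'u': 12, 'a': 12, 'w': 8, 'm': 0, 'x': 9}
del 'v' → {'u': 12, 'a': 12, 'w': 8, 'm': 0, 'x': 9}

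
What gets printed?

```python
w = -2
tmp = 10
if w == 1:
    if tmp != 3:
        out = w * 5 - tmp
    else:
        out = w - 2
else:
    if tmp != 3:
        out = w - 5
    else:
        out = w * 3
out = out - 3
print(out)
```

-10

w=-2, tmp=10
w == 1 is False; tmp != 3 is True
→ out = w - 5 = -7
out = (-7)-3 = -10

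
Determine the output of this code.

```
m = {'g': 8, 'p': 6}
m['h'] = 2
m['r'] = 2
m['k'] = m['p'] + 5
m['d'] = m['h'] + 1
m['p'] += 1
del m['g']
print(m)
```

{'p': 7, 'h': 2, 'r': 2, 'k': 11, 'd': 3}

m['h'] = 2 → {'g': 8, 'p': 6, 'h': 2}
m['r'] = 2 → {'g': 8, 'p': 6, 'h': 2, 'r': 2}
m['k'] = m['p']+5 = 11 → {'g': 8, 'p': 6, 'h': 2, 'r': 2, 'k': 11}
m['d'] = m['h']+1 = 3 → {'g': 8, 'p': 6, 'h': 2, 'r': 2, 'k': 11, 'd': 3}
m['p'] = 6+1 = 7 → {'g': 8, 'p': 7, 'h': 2, 'r': 2, 'k': 11, 'd': 3}
del 'g' → {'p': 7, 'h': 2, 'r': 2, 'k': 11, 'd': 3}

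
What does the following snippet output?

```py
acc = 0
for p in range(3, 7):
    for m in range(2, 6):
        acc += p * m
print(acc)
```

252

p=3,m=2: acc = 0+6 = 6
p=3,m=3: acc = 6+9 = 15
p=3,m=4: acc = 15+12 = 27
p=3,m=5: acc = 27+15 = 42
p=4,m=2: acc = 42+8 = 50
p=4,m=3: acc = 50+12 = 62
p=4,m=4: acc = 62+16 = 78
p=4,m=5: acc = 78+20 = 98
p=5,m=2: acc = 98+10 = 108
p=5,m=3: acc = 108+15 = 123
p=5,m=4: acc = 123+20 = 143
p=5,m=5: acc = 143+25 = 168
p=6,m=2: acc = 168+12 = 180
p=6,m=3: acc = 180+18 = 198
p=6,m=4: acc = 198+24 = 222
p=6,m=5: acc = 222+30 = 252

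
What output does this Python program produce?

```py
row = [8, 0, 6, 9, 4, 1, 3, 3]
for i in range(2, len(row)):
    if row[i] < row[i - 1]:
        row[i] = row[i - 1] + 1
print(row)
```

[8, 0, 6, 9, 10, 11, 12, 13]

i=2: 6>=0, unchanged → [8, 0, 6, 9, 4, 1, 3, 3]
i=3: 9>=6, unchanged → [8, 0, 6, 9, 4, 1, 3, 3]
i=4: 4<9, row[4] = 9+1 = 10 → [8, 0, 6, 9, 10, 1, 3, 3]
i=5: 1<10, row[5] = 10+1 = 11 → [8, 0, 6, 9, 10, 11, 3, 3]
i=6: 3<11, row[6] = 11+1 = 12 → [8, 0, 6, 9, 10, 11, 12, 3]
i=7: 3<12, row[7] = 12+1 = 13 → [8, 0, 6, 9, 10, 11, 12, 13]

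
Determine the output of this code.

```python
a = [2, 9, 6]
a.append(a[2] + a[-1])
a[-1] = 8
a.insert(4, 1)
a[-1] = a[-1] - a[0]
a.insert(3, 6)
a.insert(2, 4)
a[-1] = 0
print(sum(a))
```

35

append a[2]+a[-1] = 6+6 = 12 → [2, 9, 6, 12]
a[-1] = 8 → [2, 9, 6, 8]
insert 1 at 4 → [2, 9, 6, 8, 1]
a[-1] = a[-1]-a[0] = 1-2 = -1 → [2, 9, 6, 8, -1]
insert 6 at 3 → [2, 9, 6, 6, 8, -1]
insert 4 at 2 → [2, 9, 4, 6, 6, 8, -1]
a[-1] = 0 → [2, 9, 4, 6, 6, 8, 0]
sum = 35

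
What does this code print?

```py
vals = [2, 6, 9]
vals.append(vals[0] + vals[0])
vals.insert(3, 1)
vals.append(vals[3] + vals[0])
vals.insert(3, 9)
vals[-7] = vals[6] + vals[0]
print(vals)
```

[5, 6, 9, 9, 1, 4, 3]

append vals[0]+vals[0] = 2+2 = 4 → [2, 6, 9, 4]
insert 1 at 3 → [2, 6, 9, 1, 4]
append vals[3]+vals[0] = 1+2 = 3 → [2, 6, 9, 1, 4, 3]
insert 9 at 3 → [2, 6, 9, 9, 1, 4, 3]
vals[-7] = vals[6]+vals[0] = 3+2 = 5 → [5, 6, 9, 9, 1, 4, 3]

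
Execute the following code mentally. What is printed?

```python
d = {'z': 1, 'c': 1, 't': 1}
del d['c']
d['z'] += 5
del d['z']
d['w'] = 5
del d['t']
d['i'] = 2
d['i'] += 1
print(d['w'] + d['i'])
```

8

del 'c' → {'z': 1, 't': 1}
d['z'] = 1+5 = 6 → {'z': 6, 't': 1}
del 'z' → {'t': 1}
d['w'] = 5 → {'t': 1, 'w': 5}
del 't' → {'w': 5}
d['i'] = 2 → {'w': 5, 'i': 2}
d['i'] = 2+1 = 3 → {'w': 5, 'i': 3}
d['w']+d['i'] = 5+3 = 8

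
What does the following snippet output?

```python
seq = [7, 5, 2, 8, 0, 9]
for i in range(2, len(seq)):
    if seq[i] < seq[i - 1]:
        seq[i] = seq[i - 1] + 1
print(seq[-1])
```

i=2: 2<5, seq[2] = 5+1 = 6 → [7, 5, 6, 8, 0, 9]
i=3: 8>=6, unchanged → [7, 5, 6, 8, 0, 9]
i=4: 0<8, seq[4] = 8+1 = 9 → [7, 5, 6, 8, 9, 9]
i=5: 9>=9, unchanged → [7, 5, 6, 8, 9, 9]

9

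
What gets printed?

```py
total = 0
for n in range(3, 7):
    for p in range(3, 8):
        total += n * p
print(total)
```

n=3,p=3: total = 0+9 = 9
n=3,p=4: total = 9+12 = 21
n=3,p=5: total = 21+15 = 36
n=3,p=6: total = 36+18 = 54
n=3,p=7: total = 54+21 = 75
n=4,p=3: total = 75+12 = 87
n=4,p=4: total = 87+16 = 103
n=4,p=5: total = 103+20 = 123
n=4,p=6: total = 123+24 = 147
n=4,p=7: total = 147+28 = 175
n=5,p=3: total = 175+15 = 190
n=5,p=4: total = 190+20 = 210
n=5,p=5: total = 210+25 = 235
n=5,p=6: total = 235+30 = 265
n=5,p=7: total = 265+35 = 300
n=6,p=3: total = 300+18 = 318
n=6,p=4: total = 318+24 = 342
n=6,p=5: total = 342+30 = 372
n=6,p=6: total = 372+36 = 408
n=6,p=7: total = 408+42 = 450

450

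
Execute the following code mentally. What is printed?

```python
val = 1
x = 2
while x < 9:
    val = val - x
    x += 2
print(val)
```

x=2: val = 1-2 = -1
x=4: val = (-1)-4 = -5
x=6: val = (-5)-6 = -11
x=8: val = (-11)-8 = -19

-19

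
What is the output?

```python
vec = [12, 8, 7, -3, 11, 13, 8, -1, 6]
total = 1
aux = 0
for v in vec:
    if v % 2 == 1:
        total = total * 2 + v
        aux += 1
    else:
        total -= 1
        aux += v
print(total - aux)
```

83

v=12: not odd, total = 1-1 = 0; aux=12
v=8: not odd, total = 0-1 = -1; aux=20
v=7: odd, total = (-1)*2+7 = 5; aux=21
v=-3: odd, total = 5*2+(-3) = 7; aux=22
v=11: odd, total = 7*2+11 = 25; aux=23
v=13: odd, total = 25*2+13 = 63; aux=24
v=8: not odd, total = 63-1 = 62; aux=32
v=-1: odd, total = 62*2+(-1) = 123; aux=33
v=6: not odd, total = 123-1 = 122; aux=39
total-aux = 122-39 = 83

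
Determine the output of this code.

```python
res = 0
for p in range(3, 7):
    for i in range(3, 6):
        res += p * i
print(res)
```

216

p=3,i=3: res = 0+9 = 9
p=3,i=4: res = 9+12 = 21
p=3,i=5: res = 21+15 = 36
p=4,i=3: res = 36+12 = 48
p=4,i=4: res = 48+16 = 64
p=4,i=5: res = 64+20 = 84
p=5,i=3: res = 84+15 = 99
p=5,i=4: res = 99+20 = 119
p=5,i=5: res = 119+25 = 144
p=6,i=3: res = 144+18 = 162
p=6,i=4: res = 162+24 = 186
p=6,i=5: res = 186+30 = 216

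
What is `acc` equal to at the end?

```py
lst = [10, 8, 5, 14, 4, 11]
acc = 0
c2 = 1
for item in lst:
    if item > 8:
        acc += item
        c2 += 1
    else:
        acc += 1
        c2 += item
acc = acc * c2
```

item=10: >8, acc = 0+10 = 10; c2=2
item=8: not >8, acc = 10+1 = 11; c2=10
item=5: not >8, acc = 11+1 = 12; c2=15
item=14: >8, acc = 12+14 = 26; c2=16
item=4: not >8, acc = 26+1 = 27; c2=20
item=11: >8, acc = 27+11 = 38; c2=21
acc*c2 = 38*21 = 798

798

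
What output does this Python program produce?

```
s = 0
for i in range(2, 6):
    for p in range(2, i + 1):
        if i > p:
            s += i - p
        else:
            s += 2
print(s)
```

i=2,p=2: not 2>2, s = 0+2 = 2
i=3,p=2: 3>2, s = 2+1 = 3
i=3,p=3: not 3>3, s = 3+2 = 5
i=4,p=2: 4>2, s = 5+2 = 7
i=4,p=3: 4>3, s = 7+1 = 8
i=4,p=4: not 4>4, s = 8+2 = 10
i=5,p=2: 5>2, s = 10+3 = 13
i=5,p=3: 5>3, s = 13+2 = 15
i=5,p=4: 5>4, s = 15+1 = 16
i=5,p=5: not 5>5, s = 16+2 = 18

18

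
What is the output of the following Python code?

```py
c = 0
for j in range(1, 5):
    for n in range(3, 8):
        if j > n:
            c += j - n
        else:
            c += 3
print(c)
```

j=1,n=3: not 1>3, c = 0+3 = 3
j=1,n=4: not 1>4, c = 3+3 = 6
j=1,n=5: not 1>5, c = 6+3 = 9
j=1,n=6: not 1>6, c = 9+3 = 12
j=1,n=7: not 1>7, c = 12+3 = 15
j=2,n=3: not 2>3, c = 15+3 = 18
j=2,n=4: not 2>4, c = 18+3 = 21
j=2,n=5: not 2>5, c = 21+3 = 24
j=2,n=6: not 2>6, c = 24+3 = 27
j=2,n=7: not 2>7, c = 27+3 = 30
j=3,n=3: not 3>3, c = 30+3 = 33
j=3,n=4: not 3>4, c = 33+3 = 36
j=3,n=5: not 3>5, c = 36+3 = 39
j=3,n=6: not 3>6, c = 39+3 = 42
j=3,n=7: not 3>7, c = 42+3 = 45
j=4,n=3: 4>3, c = 45+1 = 46
j=4,n=4: not 4>4, c = 46+3 = 49
j=4,n=5: not 4>5, c = 49+3 = 52
j=4,n=6: not 4>6, c = 52+3 = 55
j=4,n=7: not 4>7, c = 55+3 = 58

58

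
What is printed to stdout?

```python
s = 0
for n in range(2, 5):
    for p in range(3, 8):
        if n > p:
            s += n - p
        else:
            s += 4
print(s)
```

n=2,p=3: not 2>3, s = 0+4 = 4
n=2,p=4: not 2>4, s = 4+4 = 8
n=2,p=5: not 2>5, s = 8+4 = 12
n=2,p=6: not 2>6, s = 12+4 = 16
n=2,p=7: not 2>7, s = 16+4 = 20
n=3,p=3: not 3>3, s = 20+4 = 24
n=3,p=4: not 3>4, s = 24+4 = 28
n=3,p=5: not 3>5, s = 28+4 = 32
n=3,p=6: not 3>6, s = 32+4 = 36
n=3,p=7: not 3>7, s = 36+4 = 40
n=4,p=3: 4>3, s = 40+1 = 41
n=4,p=4: not 4>4, s = 41+4 = 45
n=4,p=5: not 4>5, s = 45+4 = 49
n=4,p=6: not 4>6, s = 49+4 = 53
n=4,p=7: not 4>7, s = 53+4 = 57

57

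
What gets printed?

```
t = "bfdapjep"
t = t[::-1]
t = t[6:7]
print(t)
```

reverse → 'pejpadfb'
slice [6:7] → 'f'

f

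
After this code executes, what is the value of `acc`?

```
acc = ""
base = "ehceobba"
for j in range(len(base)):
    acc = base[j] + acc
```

'abboeche'

j=0: prepend 'e' → 'e'
j=1: prepend 'h' → 'he'
j=2: prepend 'c' → 'che'
j=3: prepend 'e' → 'eche'
j=4: prepend 'o' → 'oeche'
j=5: prepend 'b' → 'boeche'
j=6: prepend 'b' → 'bboeche'
j=7: prepend 'a' → 'abboeche'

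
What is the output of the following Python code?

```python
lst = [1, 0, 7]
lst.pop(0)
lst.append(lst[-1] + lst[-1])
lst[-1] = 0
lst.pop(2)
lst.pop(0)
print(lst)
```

pop(0) removes 1 → [0, 7]
append lst[-1]+lst[-1] = 7+7 = 14 → [0, 7, 14]
lst[-1] = 0 → [0, 7, 0]
pop(2) removes 0 → [0, 7]
pop(0) removes 0 → [7]

[7]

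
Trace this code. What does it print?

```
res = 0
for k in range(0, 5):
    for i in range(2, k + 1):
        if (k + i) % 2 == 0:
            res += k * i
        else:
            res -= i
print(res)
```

32

k=2,i=2: even sum, res = 0+4 = 4
k=3,i=2: odd sum, res = 4-2 = 2
k=3,i=3: even sum, res = 2+9 = 11
k=4,i=2: even sum, res = 11+8 = 19
k=4,i=3: odd sum, res = 19-3 = 16
k=4,i=4: even sum, res = 16+16 = 32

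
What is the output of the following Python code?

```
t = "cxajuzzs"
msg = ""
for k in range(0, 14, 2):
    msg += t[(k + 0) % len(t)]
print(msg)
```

cauzcau

k=0: add t[0]='c' → 'c'
k=2: add t[2]='a' → 'ca'
k=4: add t[4]='u' → 'cau'
k=6: add t[6]='z' → 'cauz'
k=8: add t[0]='c' → 'cauzc'
k=10: add t[2]='a' → 'cauzca'
k=12: add t[4]='u' → 'cauzcau'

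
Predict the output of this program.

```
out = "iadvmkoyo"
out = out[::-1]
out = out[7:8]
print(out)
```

reverse → 'oyokmvdai'
slice [7:8] → 'a'

a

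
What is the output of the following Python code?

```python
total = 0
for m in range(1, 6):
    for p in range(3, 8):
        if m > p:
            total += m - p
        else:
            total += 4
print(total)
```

92

m=1,p=3: not 1>3, total = 0+4 = 4
m=1,p=4: not 1>4, total = 4+4 = 8
m=1,p=5: not 1>5, total = 8+4 = 12
m=1,p=6: not 1>6, total = 12+4 = 16
m=1,p=7: not 1>7, total = 16+4 = 20
m=2,p=3: not 2>3, total = 20+4 = 24
m=2,p=4: not 2>4, total = 24+4 = 28
m=2,p=5: not 2>5, total = 28+4 = 32
m=2,p=6: not 2>6, total = 32+4 = 36
m=2,p=7: not 2>7, total = 36+4 = 40
m=3,p=3: not 3>3, total = 40+4 = 44
m=3,p=4: not 3>4, total = 44+4 = 48
m=3,p=5: not 3>5, total = 48+4 = 52
m=3,p=6: not 3>6, total = 52+4 = 56
m=3,p=7: not 3>7, total = 56+4 = 60
m=4,p=3: 4>3, total = 60+1 = 61
m=4,p=4: not 4>4, total = 61+4 = 65
m=4,p=5: not 4>5, total = 65+4 = 69
m=4,p=6: not 4>6, total = 69+4 = 73
m=4,p=7: not 4>7, total = 73+4 = 77
m=5,p=3: 5>3, total = 77+2 = 79
m=5,p=4: 5>4, total = 79+1 = 80
m=5,p=5: not 5>5, total = 80+4 = 84
m=5,p=6: not 5>6, total = 84+4 = 88
m=5,p=7: not 5>7, total = 88+4 = 92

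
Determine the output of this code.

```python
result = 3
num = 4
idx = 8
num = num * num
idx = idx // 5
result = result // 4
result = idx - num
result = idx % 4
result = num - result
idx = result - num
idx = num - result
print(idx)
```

num = 4*4 = 16
idx = 8//5 = 1
result = 3//4 = 0
result = 1-16 = -15
result = 1%4 = 1
result = 16-1 = 15
idx = 15-16 = -1
idx = 16-15 = 1

1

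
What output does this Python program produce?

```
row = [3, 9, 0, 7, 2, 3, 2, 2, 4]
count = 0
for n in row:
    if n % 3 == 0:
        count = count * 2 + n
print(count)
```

63

n=3: %3==0, count = 0*2+3 = 3
n=9: %3==0, count = 3*2+9 = 15
n=0: %3==0, count = 15*2+0 = 30
n=7: not %3==0
n=2: not %3==0
n=3: %3==0, count = 30*2+3 = 63
n=2: not %3==0
n=2: not %3==0
n=4: not %3==0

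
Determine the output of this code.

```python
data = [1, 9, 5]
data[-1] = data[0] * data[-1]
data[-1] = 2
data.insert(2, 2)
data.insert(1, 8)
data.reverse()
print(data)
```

[2, 2, 9, 8, 1]

data[-1] = data[0]*data[-1] = 1*5 = 5 → [1, 9, 5]
data[-1] = 2 → [1, 9, 2]
insert 2 at 2 → [1, 9, 2, 2]
insert 8 at 1 → [1, 8, 9, 2, 2]
reverse → [2, 2, 9, 8, 1]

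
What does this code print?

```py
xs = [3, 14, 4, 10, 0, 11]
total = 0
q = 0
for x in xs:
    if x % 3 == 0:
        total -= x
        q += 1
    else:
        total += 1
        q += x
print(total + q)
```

42

x=3: %3==0, total = 0-3 = -3; q=1
x=14: not %3==0, total = (-3)+1 = -2; q=15
x=4: not %3==0, total = (-2)+1 = -1; q=19
x=10: not %3==0, total = (-1)+1 = 0; q=29
x=0: %3==0, total = 0-0 = 0; q=30
x=11: not %3==0, total = 0+1 = 1; q=41
total+q = 1+41 = 42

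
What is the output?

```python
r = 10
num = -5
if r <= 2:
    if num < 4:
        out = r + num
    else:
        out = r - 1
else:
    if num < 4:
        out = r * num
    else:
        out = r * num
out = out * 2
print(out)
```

r=10, num=-5
r <= 2 is False; num < 4 is True
→ out = r * num = -50
out = (-50)*2 = -100

-100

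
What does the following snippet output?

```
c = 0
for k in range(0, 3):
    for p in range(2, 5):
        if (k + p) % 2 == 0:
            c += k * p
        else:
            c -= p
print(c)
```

3

k=0,p=2: even sum, c = 0+0 = 0
k=0,p=3: odd sum, c = 0-3 = -3
k=0,p=4: even sum, c = (-3)+0 = -3
k=1,p=2: odd sum, c = (-3)-2 = -5
k=1,p=3: even sum, c = (-5)+3 = -2
k=1,p=4: odd sum, c = (-2)-4 = -6
k=2,p=2: even sum, c = (-6)+4 = -2
k=2,p=3: odd sum, c = (-2)-3 = -5
k=2,p=4: even sum, c = (-5)+8 = 3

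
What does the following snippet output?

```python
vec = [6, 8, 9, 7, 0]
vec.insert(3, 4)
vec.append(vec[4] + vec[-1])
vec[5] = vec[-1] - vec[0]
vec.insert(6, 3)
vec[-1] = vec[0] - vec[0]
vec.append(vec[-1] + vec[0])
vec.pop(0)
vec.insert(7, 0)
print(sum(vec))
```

insert 4 at 3 → [6, 8, 9, 4, 7, 0]
append vec[4]+vec[-1] = 7+0 = 7 → [6, 8, 9, 4, 7, 0, 7]
vec[5] = vec[-1]-vec[0] = 7-6 = 1 → [6, 8, 9, 4, 7, 1, 7]
insert 3 at 6 → [6, 8, 9, 4, 7, 1, 3, 7]
vec[-1] = vec[0]-vec[0] = 6-6 = 0 → [6, 8, 9, 4, 7, 1, 3, 0]
append vec[-1]+vec[0] = 0+6 = 6 → [6, 8, 9, 4, 7, 1, 3, 0, 6]
pop(0) removes 6 → [8, 9, 4, 7, 1, 3, 0, 6]
insert 0 at 7 → [8, 9, 4, 7, 1, 3, 0, 0, 6]
sum = 38

38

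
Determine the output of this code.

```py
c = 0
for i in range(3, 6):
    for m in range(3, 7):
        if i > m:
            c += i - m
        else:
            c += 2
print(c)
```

22

i=3,m=3: not 3>3, c = 0+2 = 2
i=3,m=4: not 3>4, c = 2+2 = 4
i=3,m=5: not 3>5, c = 4+2 = 6
i=3,m=6: not 3>6, c = 6+2 = 8
i=4,m=3: 4>3, c = 8+1 = 9
i=4,m=4: not 4>4, c = 9+2 = 11
i=4,m=5: not 4>5, c = 11+2 = 13
i=4,m=6: not 4>6, c = 13+2 = 15
i=5,m=3: 5>3, c = 15+2 = 17
i=5,m=4: 5>4, c = 17+1 = 18
i=5,m=5: not 5>5, c = 18+2 = 20
i=5,m=6: not 5>6, c = 20+2 = 22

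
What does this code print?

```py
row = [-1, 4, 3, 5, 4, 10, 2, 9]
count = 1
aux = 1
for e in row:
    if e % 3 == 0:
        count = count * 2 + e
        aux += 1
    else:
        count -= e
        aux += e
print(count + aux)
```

e=-1: not %3==0, count = 1-(-1) = 2; aux=0
e=4: not %3==0, count = 2-4 = -2; aux=4
e=3: %3==0, count = (-2)*2+3 = -1; aux=5
e=5: not %3==0, count = (-1)-5 = -6; aux=10
e=4: not %3==0, count = (-6)-4 = -10; aux=14
e=10: not %3==0, count = (-10)-10 = -20; aux=24
e=2: not %3==0, count = (-20)-2 = -22; aux=26
e=9: %3==0, count = (-22)*2+9 = -35; aux=27
count+aux = (-35)+27 = -8

-8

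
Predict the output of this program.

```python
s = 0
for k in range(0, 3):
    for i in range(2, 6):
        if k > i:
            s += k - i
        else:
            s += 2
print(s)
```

k=0,i=2: not 0>2, s = 0+2 = 2
k=0,i=3: not 0>3, s = 2+2 = 4
k=0,i=4: not 0>4, s = 4+2 = 6
k=0,i=5: not 0>5, s = 6+2 = 8
k=1,i=2: not 1>2, s = 8+2 = 10
k=1,i=3: not 1>3, s = 10+2 = 12
k=1,i=4: not 1>4, s = 12+2 = 14
k=1,i=5: not 1>5, s = 14+2 = 16
k=2,i=2: not 2>2, s = 16+2 = 18
k=2,i=3: not 2>3, s = 18+2 = 20
k=2,i=4: not 2>4, s = 20+2 = 22
k=2,i=5: not 2>5, s = 22+2 = 24

24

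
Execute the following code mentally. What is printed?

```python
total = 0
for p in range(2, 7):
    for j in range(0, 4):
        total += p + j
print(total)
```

p=2,j=0: total = 0+2 = 2
p=2,j=1: total = 2+3 = 5
p=2,j=2: total = 5+4 = 9
p=2,j=3: total = 9+5 = 14
p=3,j=0: total = 14+3 = 17
p=3,j=1: total = 17+4 = 21
p=3,j=2: total = 21+5 = 26
p=3,j=3: total = 26+6 = 32
p=4,j=0: total = 32+4 = 36
p=4,j=1: total = 36+5 = 41
p=4,j=2: total = 41+6 = 47
p=4,j=3: total = 47+7 = 54
p=5,j=0: total = 54+5 = 59
p=5,j=1: total = 59+6 = 65
p=5,j=2: total = 65+7 = 72
p=5,j=3: total = 72+8 = 80
p=6,j=0: total = 80+6 = 86
p=6,j=1: total = 86+7 = 93
p=6,j=2: total = 93+8 = 101
p=6,j=3: total = 101+9 = 110

110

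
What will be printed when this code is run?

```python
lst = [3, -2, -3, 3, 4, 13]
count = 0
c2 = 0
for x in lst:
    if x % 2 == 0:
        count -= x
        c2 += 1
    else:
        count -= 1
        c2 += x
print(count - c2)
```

-24

x=3: not even, count = 0-1 = -1; c2=3
x=-2: even, count = (-1)-(-2) = 1; c2=4
x=-3: not even, count = 1-1 = 0; c2=1
x=3: not even, count = 0-1 = -1; c2=4
x=4: even, count = (-1)-4 = -5; c2=5
x=13: not even, count = (-5)-1 = -6; c2=18
count-c2 = (-6)-18 = -24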